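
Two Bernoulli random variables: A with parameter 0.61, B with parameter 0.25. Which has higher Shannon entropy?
A

For binary distributions, entropy is maximized at p=0.5 and decreases as p moves toward 0 or 1.

H(A) = H(0.61) = 0.9648 bits
H(B) = H(0.25) = 0.8113 bits

Distribution A (p=0.61) is closer to uniform (p=0.5), so it has higher entropy.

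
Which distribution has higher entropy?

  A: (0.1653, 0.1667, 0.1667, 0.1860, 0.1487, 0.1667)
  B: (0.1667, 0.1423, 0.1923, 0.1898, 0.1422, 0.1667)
A

Both distributions are close to uniform, making this a harder comparison.

H(A) = 2.5819 bits
H(B) = 2.5746 bits

The distribution closer to uniform has higher entropy.
Answer: A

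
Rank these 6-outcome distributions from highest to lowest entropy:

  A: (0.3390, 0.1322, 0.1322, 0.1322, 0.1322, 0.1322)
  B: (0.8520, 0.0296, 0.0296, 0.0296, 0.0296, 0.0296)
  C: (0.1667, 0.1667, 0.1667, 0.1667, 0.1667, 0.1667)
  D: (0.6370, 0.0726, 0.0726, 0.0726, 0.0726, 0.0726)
C > A > D > B

Key insight: Entropy is maximized by uniform distributions and minimized by concentrated distributions.

Entropies:
  H(A) = 2.4587 bits
  H(B) = 0.9485 bits
  H(C) = 2.5850 bits
  H(D) = 1.7880 bits

Ranking: C > A > D > B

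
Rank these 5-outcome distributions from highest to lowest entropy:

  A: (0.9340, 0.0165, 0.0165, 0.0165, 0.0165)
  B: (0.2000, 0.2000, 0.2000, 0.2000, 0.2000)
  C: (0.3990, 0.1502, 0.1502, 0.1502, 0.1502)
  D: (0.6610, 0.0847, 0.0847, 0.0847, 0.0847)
B > C > D > A

Key insight: Entropy is maximized by uniform distributions and minimized by concentrated distributions.

Entropies:
  H(A) = 0.4828 bits
  H(B) = 2.3219 bits
  H(C) = 2.1724 bits
  H(D) = 1.6019 bits

Ranking: B > C > D > A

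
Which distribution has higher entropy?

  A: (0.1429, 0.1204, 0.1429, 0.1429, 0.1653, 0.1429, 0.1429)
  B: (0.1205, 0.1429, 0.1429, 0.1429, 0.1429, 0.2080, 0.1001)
A

Both distributions are close to uniform, making this a harder comparison.

H(A) = 2.8022 bits
H(B) = 2.7756 bits

The distribution closer to uniform has higher entropy.
Answer: A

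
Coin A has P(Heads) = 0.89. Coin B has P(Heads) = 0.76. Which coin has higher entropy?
B

For binary distributions, entropy is maximized at p=0.5 and decreases as p moves toward 0 or 1.

H(A) = H(0.89) = 0.4999 bits
H(B) = H(0.76) = 0.7950 bits

Distribution B (p=0.76) is closer to uniform (p=0.5), so it has higher entropy.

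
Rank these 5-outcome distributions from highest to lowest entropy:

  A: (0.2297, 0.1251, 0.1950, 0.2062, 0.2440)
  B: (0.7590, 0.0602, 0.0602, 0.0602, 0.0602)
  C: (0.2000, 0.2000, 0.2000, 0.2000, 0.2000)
C > A > B

Key insight: Entropy is maximized by uniform distributions and minimized by concentrated distributions.

- Uniform distributions have maximum entropy log₂(5) = 2.3219 bits
- The more "peaked" or concentrated a distribution, the lower its entropy

Entropies:
  H(A) = 2.2887 bits
  H(B) = 1.2787 bits
  H(C) = 2.3219 bits

Ranking: C > A > B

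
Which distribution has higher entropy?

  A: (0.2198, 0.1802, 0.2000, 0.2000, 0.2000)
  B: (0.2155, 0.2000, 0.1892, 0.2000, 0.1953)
B

Both distributions are close to uniform, making this a harder comparison.

H(A) = 2.3191 bits
H(B) = 2.3206 bits

The distribution closer to uniform has higher entropy.
Answer: B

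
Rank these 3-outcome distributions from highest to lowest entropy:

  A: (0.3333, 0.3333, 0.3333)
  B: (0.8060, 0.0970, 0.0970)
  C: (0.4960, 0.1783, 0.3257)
A > C > B

Key insight: Entropy is maximized by uniform distributions and minimized by concentrated distributions.

- Uniform distributions have maximum entropy log₂(3) = 1.5850 bits
- The more "peaked" or concentrated a distribution, the lower its entropy

Entropies:
  H(A) = 1.5850 bits
  H(B) = 0.9038 bits
  H(C) = 1.4724 bits

Ranking: A > C > B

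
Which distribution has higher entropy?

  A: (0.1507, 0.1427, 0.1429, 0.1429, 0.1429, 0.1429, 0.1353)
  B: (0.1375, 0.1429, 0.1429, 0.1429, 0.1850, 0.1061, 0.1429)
A

Both distributions are close to uniform, making this a harder comparison.

H(A) = 2.8068 bits
H(B) = 2.7915 bits

The distribution closer to uniform has higher entropy.
Answer: A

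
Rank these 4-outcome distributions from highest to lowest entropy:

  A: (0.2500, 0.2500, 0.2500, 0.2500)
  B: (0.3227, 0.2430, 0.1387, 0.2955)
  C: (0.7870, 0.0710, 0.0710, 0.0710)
A > B > C

Key insight: Entropy is maximized by uniform distributions and minimized by concentrated distributions.

- Uniform distributions have maximum entropy log₂(4) = 2.0000 bits
- The more "peaked" or concentrated a distribution, the lower its entropy

Entropies:
  H(A) = 2.0000 bits
  H(B) = 1.9376 bits
  H(C) = 1.0848 bits

Ranking: A > B > C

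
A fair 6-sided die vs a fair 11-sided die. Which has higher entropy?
11-sided die

Both are uniform distributions; for uniform over n outcomes, H = log₂(n). H(6-sided) = log₂(6) = 2.585 bits and H(11-sided) = log₂(11) = 3.459 bits. More outcomes in a uniform distribution means higher entropy.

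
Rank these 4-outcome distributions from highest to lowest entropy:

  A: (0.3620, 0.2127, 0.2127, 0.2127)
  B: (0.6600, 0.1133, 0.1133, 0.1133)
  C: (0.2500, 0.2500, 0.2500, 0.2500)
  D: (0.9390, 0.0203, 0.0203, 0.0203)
C > A > B > D

Key insight: Entropy is maximized by uniform distributions and minimized by concentrated distributions.

Entropies:
  H(A) = 1.9555 bits
  H(B) = 1.4637 bits
  H(C) = 2.0000 bits
  H(D) = 0.4281 bits

Ranking: C > A > B > D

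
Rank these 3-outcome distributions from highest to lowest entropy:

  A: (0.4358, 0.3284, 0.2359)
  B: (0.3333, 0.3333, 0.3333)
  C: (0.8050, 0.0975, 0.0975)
B > A > C

Key insight: Entropy is maximized by uniform distributions and minimized by concentrated distributions.

- Uniform distributions have maximum entropy log₂(3) = 1.5850 bits
- The more "peaked" or concentrated a distribution, the lower its entropy

Entropies:
  H(A) = 1.5413 bits
  H(B) = 1.5850 bits
  H(C) = 0.9068 bits

Ranking: B > A > C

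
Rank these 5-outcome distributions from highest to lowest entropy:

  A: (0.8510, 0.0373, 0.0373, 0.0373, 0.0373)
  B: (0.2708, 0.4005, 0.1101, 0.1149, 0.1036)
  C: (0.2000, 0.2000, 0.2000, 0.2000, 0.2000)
C > B > A

Key insight: Entropy is maximized by uniform distributions and minimized by concentrated distributions.

- Uniform distributions have maximum entropy log₂(5) = 2.3219 bits
- The more "peaked" or concentrated a distribution, the lower its entropy

Entropies:
  H(A) = 0.9053 bits
  H(B) = 2.0872 bits
  H(C) = 2.3219 bits

Ranking: C > B > A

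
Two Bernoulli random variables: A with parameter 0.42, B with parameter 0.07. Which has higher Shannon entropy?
A

For binary distributions, entropy is maximized at p=0.5 and decreases as p moves toward 0 or 1.

H(A) = H(0.42) = 0.9815 bits
H(B) = H(0.07) = 0.3659 bits

Distribution A (p=0.42) is closer to uniform (p=0.5), so it has higher entropy.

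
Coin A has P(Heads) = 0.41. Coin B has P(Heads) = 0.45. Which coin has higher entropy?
B

For binary distributions, entropy is maximized at p=0.5 and decreases as p moves toward 0 or 1.

H(A) = H(0.41) = 0.9765 bits
H(B) = H(0.45) = 0.9928 bits

Distribution B (p=0.45) is closer to uniform (p=0.5), so it has higher entropy.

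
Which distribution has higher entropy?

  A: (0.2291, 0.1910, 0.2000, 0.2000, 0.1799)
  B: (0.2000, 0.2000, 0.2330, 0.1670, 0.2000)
A

Both distributions are close to uniform, making this a harder comparison.

H(A) = 2.3172 bits
H(B) = 2.3140 bits

The distribution closer to uniform has higher entropy.
Answer: A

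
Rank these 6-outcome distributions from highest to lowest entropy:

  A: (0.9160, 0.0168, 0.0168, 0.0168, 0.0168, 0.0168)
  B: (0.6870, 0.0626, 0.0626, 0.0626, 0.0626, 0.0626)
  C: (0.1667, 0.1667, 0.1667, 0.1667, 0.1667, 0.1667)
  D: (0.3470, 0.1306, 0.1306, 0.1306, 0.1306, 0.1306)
C > D > B > A

Key insight: Entropy is maximized by uniform distributions and minimized by concentrated distributions.

Entropies:
  H(A) = 0.6112 bits
  H(B) = 1.6234 bits
  H(C) = 2.5850 bits
  H(D) = 2.4476 bits

Ranking: C > D > B > A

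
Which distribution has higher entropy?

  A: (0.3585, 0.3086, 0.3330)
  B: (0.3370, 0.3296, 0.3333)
B

Both distributions are close to uniform, making this a harder comparison.

H(A) = 1.5823 bits
H(B) = 1.5849 bits

The distribution closer to uniform has higher entropy.
Answer: B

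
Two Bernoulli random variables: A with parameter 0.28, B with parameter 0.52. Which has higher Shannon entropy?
B

For binary distributions, entropy is maximized at p=0.5 and decreases as p moves toward 0 or 1.

H(A) = H(0.28) = 0.8555 bits
H(B) = H(0.52) = 0.9988 bits

Distribution B (p=0.52) is closer to uniform (p=0.5), so it has higher entropy.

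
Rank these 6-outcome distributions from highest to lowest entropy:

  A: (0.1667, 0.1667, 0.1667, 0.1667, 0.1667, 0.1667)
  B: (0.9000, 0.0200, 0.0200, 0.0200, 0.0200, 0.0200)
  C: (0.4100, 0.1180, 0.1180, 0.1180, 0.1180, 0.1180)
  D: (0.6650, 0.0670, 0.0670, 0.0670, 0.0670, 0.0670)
A > C > D > B

Key insight: Entropy is maximized by uniform distributions and minimized by concentrated distributions.

Entropies:
  H(A) = 2.5850 bits
  H(B) = 0.7012 bits
  H(C) = 2.3464 bits
  H(D) = 1.6978 bits

Ranking: A > C > D > B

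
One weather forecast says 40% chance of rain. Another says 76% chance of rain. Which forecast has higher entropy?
40% forecast

Treat each forecast as a Bernoulli distribution. Binary entropy is maximized at p=0.5 and falls off symmetrically toward 0 or 1. The 40% forecast is closer to 50%, so it is more uncertain. H(40%) ≈ 0.971 bits, H(76%) ≈ 0.795 bits.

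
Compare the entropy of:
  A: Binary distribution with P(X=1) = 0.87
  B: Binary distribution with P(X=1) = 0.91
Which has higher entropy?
A

For binary distributions, entropy is maximized at p=0.5 and decreases as p moves toward 0 or 1.

H(A) = H(0.87) = 0.5574 bits
H(B) = H(0.91) = 0.4365 bits

Distribution A (p=0.87) is closer to uniform (p=0.5), so it has higher entropy.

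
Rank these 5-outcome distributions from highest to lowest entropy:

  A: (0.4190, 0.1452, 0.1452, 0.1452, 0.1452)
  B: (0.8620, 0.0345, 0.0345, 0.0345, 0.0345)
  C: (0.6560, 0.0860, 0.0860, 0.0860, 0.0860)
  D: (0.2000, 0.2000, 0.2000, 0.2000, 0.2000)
D > A > C > B

Key insight: Entropy is maximized by uniform distributions and minimized by concentrated distributions.

Entropies:
  H(A) = 2.1430 bits
  H(B) = 0.8550 bits
  H(C) = 1.6166 bits
  H(D) = 2.3219 bits

Ranking: D > A > C > B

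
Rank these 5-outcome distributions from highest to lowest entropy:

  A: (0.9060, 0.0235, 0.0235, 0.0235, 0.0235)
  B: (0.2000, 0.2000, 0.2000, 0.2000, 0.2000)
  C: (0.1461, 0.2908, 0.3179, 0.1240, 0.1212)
B > C > A

Key insight: Entropy is maximized by uniform distributions and minimized by concentrated distributions.

- Uniform distributions have maximum entropy log₂(5) = 2.3219 bits
- The more "peaked" or concentrated a distribution, the lower its entropy

Entropies:
  H(A) = 0.6377 bits
  H(B) = 2.3219 bits
  H(C) = 2.1916 bits

Ranking: B > C > A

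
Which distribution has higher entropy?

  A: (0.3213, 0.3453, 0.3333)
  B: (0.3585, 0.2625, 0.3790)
A

Both distributions are close to uniform, making this a harder comparison.

H(A) = 1.5843 bits
H(B) = 1.5676 bits

The distribution closer to uniform has higher entropy.
Answer: A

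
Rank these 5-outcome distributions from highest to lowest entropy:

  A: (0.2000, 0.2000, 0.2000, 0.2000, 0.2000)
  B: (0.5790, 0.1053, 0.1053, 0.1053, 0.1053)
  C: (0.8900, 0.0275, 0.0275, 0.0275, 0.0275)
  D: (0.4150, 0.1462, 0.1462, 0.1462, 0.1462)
A > D > B > C

Key insight: Entropy is maximized by uniform distributions and minimized by concentrated distributions.

Entropies:
  H(A) = 2.3219 bits
  H(B) = 1.8239 bits
  H(C) = 0.7199 bits
  H(D) = 2.1491 bits

Ranking: A > D > B > C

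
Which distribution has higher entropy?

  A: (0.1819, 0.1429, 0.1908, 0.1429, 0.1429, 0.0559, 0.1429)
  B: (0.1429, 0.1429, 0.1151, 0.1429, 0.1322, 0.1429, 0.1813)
B

Both distributions are close to uniform, making this a harder comparison.

H(A) = 2.7400 bits
H(B) = 2.7957 bits

The distribution closer to uniform has higher entropy.
Answer: B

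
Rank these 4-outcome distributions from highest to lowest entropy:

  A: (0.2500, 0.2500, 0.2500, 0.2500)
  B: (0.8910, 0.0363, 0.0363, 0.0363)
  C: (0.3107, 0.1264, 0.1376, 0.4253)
A > C > B

Key insight: Entropy is maximized by uniform distributions and minimized by concentrated distributions.

- Uniform distributions have maximum entropy log₂(4) = 2.0000 bits
- The more "peaked" or concentrated a distribution, the lower its entropy

Entropies:
  H(A) = 2.0000 bits
  H(B) = 0.6697 bits
  H(C) = 1.8194 bits

Ranking: A > C > B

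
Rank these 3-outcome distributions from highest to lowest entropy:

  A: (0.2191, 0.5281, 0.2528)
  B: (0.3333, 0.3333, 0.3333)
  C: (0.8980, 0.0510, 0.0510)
B > A > C

Key insight: Entropy is maximized by uniform distributions and minimized by concentrated distributions.

- Uniform distributions have maximum entropy log₂(3) = 1.5850 bits
- The more "peaked" or concentrated a distribution, the lower its entropy

Entropies:
  H(A) = 1.4678 bits
  H(B) = 1.5850 bits
  H(C) = 0.5773 bits

Ranking: B > A > C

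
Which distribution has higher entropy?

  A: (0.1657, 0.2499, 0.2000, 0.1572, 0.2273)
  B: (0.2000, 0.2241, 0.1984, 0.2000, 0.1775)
B

Both distributions are close to uniform, making this a harder comparison.

H(A) = 2.2994 bits
H(B) = 2.3180 bits

The distribution closer to uniform has higher entropy.
Answer: B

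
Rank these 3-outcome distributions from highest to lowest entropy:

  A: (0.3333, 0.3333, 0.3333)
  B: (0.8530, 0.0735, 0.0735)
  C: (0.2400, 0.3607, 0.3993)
A > C > B

Key insight: Entropy is maximized by uniform distributions and minimized by concentrated distributions.

- Uniform distributions have maximum entropy log₂(3) = 1.5850 bits
- The more "peaked" or concentrated a distribution, the lower its entropy

Entropies:
  H(A) = 1.5850 bits
  H(B) = 0.7493 bits
  H(C) = 1.5536 bits

Ranking: A > C > B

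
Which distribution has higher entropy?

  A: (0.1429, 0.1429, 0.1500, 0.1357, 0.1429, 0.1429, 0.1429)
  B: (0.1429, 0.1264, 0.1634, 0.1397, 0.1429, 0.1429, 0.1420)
A

Both distributions are close to uniform, making this a harder comparison.

H(A) = 2.8068 bits
H(B) = 2.8038 bits

The distribution closer to uniform has higher entropy.
Answer: A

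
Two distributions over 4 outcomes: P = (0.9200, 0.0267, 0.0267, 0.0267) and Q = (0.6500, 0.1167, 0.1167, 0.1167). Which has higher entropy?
Q

P is highly concentrated on one outcome (92%), making it nearly deterministic. Q spreads its mass more evenly (max 65%). The more spread-out distribution has higher entropy: H(P) ≈ 0.529 bits, H(Q) ≈ 1.489 bits.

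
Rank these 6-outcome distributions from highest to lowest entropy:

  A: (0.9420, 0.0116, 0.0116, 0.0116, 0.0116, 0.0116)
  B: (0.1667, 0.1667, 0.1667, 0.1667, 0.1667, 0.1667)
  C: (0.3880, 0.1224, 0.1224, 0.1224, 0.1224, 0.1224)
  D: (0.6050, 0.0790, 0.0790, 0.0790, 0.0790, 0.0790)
B > C > D > A

Key insight: Entropy is maximized by uniform distributions and minimized by concentrated distributions.

Entropies:
  H(A) = 0.4541 bits
  H(B) = 2.5850 bits
  H(C) = 2.3845 bits
  H(D) = 1.8851 bits

Ranking: B > C > D > A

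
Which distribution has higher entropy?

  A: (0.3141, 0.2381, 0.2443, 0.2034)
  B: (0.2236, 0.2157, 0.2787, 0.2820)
B

Both distributions are close to uniform, making this a harder comparison.

H(A) = 1.9818 bits
H(B) = 1.9892 bits

The distribution closer to uniform has higher entropy.
Answer: B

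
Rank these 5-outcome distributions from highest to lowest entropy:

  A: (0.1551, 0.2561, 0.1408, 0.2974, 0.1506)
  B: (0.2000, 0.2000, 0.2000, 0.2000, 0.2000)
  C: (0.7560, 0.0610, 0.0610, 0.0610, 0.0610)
B > A > C

Key insight: Entropy is maximized by uniform distributions and minimized by concentrated distributions.

- Uniform distributions have maximum entropy log₂(5) = 2.3219 bits
- The more "peaked" or concentrated a distribution, the lower its entropy

Entropies:
  H(A) = 2.2502 bits
  H(B) = 2.3219 bits
  H(C) = 1.2896 bits

Ranking: B > A > C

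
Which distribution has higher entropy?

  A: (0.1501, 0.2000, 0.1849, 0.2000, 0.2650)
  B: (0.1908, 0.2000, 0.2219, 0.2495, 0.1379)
A

Both distributions are close to uniform, making this a harder comparison.

H(A) = 2.2974 bits
H(B) = 2.2961 bits

The distribution closer to uniform has higher entropy.
Answer: A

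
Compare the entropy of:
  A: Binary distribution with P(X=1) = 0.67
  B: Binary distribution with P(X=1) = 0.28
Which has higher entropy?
A

For binary distributions, entropy is maximized at p=0.5 and decreases as p moves toward 0 or 1.

H(A) = H(0.67) = 0.9149 bits
H(B) = H(0.28) = 0.8555 bits

Distribution A (p=0.67) is closer to uniform (p=0.5), so it has higher entropy.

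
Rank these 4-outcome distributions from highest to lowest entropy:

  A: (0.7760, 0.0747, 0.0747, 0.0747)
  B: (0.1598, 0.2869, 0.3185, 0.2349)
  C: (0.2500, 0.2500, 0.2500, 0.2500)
C > B > A

Key insight: Entropy is maximized by uniform distributions and minimized by concentrated distributions.

- Uniform distributions have maximum entropy log₂(4) = 2.0000 bits
- The more "peaked" or concentrated a distribution, the lower its entropy

Entropies:
  H(A) = 1.1224 bits
  H(B) = 1.9562 bits
  H(C) = 2.0000 bits

Ranking: C > B > A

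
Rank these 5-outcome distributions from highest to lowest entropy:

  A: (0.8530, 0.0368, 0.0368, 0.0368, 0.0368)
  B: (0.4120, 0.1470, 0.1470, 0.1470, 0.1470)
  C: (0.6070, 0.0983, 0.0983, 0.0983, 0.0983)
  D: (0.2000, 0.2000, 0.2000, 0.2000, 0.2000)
D > B > C > A

Key insight: Entropy is maximized by uniform distributions and minimized by concentrated distributions.

Entropies:
  H(A) = 0.8963 bits
  H(B) = 2.1535 bits
  H(C) = 1.7527 bits
  H(D) = 2.3219 bits

Ranking: D > B > C > A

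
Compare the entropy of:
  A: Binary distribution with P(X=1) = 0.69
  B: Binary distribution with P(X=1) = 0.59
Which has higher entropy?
B

For binary distributions, entropy is maximized at p=0.5 and decreases as p moves toward 0 or 1.

H(A) = H(0.69) = 0.8932 bits
H(B) = H(0.59) = 0.9765 bits

Distribution B (p=0.59) is closer to uniform (p=0.5), so it has higher entropy.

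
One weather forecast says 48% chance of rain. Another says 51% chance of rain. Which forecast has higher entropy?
51% forecast

Treat each forecast as a Bernoulli distribution. Binary entropy is maximized at p=0.5 and falls off symmetrically toward 0 or 1. The 51% forecast is closer to 50%, so it is more uncertain. H(48%) ≈ 0.999 bits, H(51%) ≈ 1.000 bits.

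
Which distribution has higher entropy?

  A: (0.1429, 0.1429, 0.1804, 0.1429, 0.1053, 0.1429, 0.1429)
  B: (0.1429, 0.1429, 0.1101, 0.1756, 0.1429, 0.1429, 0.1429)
B

Both distributions are close to uniform, making this a harder comparison.

H(A) = 2.7929 bits
H(B) = 2.7964 bits

The distribution closer to uniform has higher entropy.
Answer: B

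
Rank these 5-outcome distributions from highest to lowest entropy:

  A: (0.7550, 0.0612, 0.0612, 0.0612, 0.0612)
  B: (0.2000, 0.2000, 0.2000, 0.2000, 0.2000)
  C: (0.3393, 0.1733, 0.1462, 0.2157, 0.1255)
B > C > A

Key insight: Entropy is maximized by uniform distributions and minimized by concentrated distributions.

- Uniform distributions have maximum entropy log₂(5) = 2.3219 bits
- The more "peaked" or concentrated a distribution, the lower its entropy

Entropies:
  H(A) = 1.2933 bits
  H(B) = 2.3219 bits
  H(C) = 2.2260 bits

Ranking: B > C > A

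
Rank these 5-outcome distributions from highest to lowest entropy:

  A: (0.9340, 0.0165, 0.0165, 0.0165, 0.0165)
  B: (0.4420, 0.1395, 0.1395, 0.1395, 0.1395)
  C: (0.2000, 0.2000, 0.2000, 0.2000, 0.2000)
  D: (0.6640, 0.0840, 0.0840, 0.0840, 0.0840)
C > B > D > A

Key insight: Entropy is maximized by uniform distributions and minimized by concentrated distributions.

Entropies:
  H(A) = 0.4828 bits
  H(B) = 2.1063 bits
  H(C) = 2.3219 bits
  H(D) = 1.5929 bits

Ranking: C > B > D > A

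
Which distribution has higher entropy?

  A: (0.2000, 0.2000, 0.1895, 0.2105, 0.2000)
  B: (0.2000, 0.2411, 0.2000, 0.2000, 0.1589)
A

Both distributions are close to uniform, making this a harder comparison.

H(A) = 2.3211 bits
H(B) = 2.3096 bits

The distribution closer to uniform has higher entropy.
Answer: A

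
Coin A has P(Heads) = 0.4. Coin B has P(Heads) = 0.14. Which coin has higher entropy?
A

For binary distributions, entropy is maximized at p=0.5 and decreases as p moves toward 0 or 1.

H(A) = H(0.4) = 0.9710 bits
H(B) = H(0.14) = 0.5842 bits

Distribution A (p=0.4) is closer to uniform (p=0.5), so it has higher entropy.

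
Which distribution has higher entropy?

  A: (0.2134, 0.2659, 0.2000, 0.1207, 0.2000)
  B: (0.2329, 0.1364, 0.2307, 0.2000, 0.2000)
B

Both distributions are close to uniform, making this a harder comparison.

H(A) = 2.2806 bits
H(B) = 2.2985 bits

The distribution closer to uniform has higher entropy.
Answer: B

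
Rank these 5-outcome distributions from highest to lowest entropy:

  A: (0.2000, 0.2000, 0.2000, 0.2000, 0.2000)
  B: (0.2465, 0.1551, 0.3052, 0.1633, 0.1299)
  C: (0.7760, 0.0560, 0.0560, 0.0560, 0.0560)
A > B > C

Key insight: Entropy is maximized by uniform distributions and minimized by concentrated distributions.

- Uniform distributions have maximum entropy log₂(5) = 2.3219 bits
- The more "peaked" or concentrated a distribution, the lower its entropy

Entropies:
  H(A) = 2.3219 bits
  H(B) = 2.2470 bits
  H(C) = 1.2154 bits

Ranking: A > B > C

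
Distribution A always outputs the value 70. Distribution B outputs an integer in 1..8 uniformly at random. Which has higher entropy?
B

A is deterministic, so H(A) = 0. B is uniform over 8 outcomes, so H(B) = log₂(8) = 3.000 bits. Any distribution with genuine randomness has higher entropy than a deterministic one.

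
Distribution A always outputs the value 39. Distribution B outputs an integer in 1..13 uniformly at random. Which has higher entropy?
B

A is deterministic, so H(A) = 0. B is uniform over 13 outcomes, so H(B) = log₂(13) = 3.700 bits. Any distribution with genuine randomness has higher entropy than a deterministic one.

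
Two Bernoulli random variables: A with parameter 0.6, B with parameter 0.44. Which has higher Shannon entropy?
B

For binary distributions, entropy is maximized at p=0.5 and decreases as p moves toward 0 or 1.

H(A) = H(0.6) = 0.9710 bits
H(B) = H(0.44) = 0.9896 bits

Distribution B (p=0.44) is closer to uniform (p=0.5), so it has higher entropy.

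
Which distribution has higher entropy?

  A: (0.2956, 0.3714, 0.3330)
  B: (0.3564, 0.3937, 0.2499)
A

Both distributions are close to uniform, making this a harder comparison.

H(A) = 1.5787 bits
H(B) = 1.5599 bits

The distribution closer to uniform has higher entropy.
Answer: A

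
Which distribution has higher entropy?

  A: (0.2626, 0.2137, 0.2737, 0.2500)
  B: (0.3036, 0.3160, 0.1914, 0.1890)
A

Both distributions are close to uniform, making this a harder comparison.

H(A) = 1.9940 bits
H(B) = 1.9581 bits

The distribution closer to uniform has higher entropy.
Answer: A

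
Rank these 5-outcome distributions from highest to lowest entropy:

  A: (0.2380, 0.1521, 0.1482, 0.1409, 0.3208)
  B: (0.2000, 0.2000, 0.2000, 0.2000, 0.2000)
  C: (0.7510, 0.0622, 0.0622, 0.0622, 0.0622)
B > A > C

Key insight: Entropy is maximized by uniform distributions and minimized by concentrated distributions.

- Uniform distributions have maximum entropy log₂(5) = 2.3219 bits
- The more "peaked" or concentrated a distribution, the lower its entropy

Entropies:
  H(A) = 2.2388 bits
  H(B) = 2.3219 bits
  H(C) = 1.3077 bits

Ranking: B > A > C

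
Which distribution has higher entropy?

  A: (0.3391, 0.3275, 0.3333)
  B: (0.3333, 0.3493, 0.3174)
A

Both distributions are close to uniform, making this a harder comparison.

H(A) = 1.5848 bits
H(B) = 1.5839 bits

The distribution closer to uniform has higher entropy.
Answer: A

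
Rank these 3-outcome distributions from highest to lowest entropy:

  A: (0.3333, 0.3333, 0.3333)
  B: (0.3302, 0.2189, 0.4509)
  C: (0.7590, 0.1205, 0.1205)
A > B > C

Key insight: Entropy is maximized by uniform distributions and minimized by concentrated distributions.

- Uniform distributions have maximum entropy log₂(3) = 1.5850 bits
- The more "peaked" or concentrated a distribution, the lower its entropy

Entropies:
  H(A) = 1.5850 bits
  H(B) = 1.5258 bits
  H(C) = 1.0377 bits

Ranking: A > B > C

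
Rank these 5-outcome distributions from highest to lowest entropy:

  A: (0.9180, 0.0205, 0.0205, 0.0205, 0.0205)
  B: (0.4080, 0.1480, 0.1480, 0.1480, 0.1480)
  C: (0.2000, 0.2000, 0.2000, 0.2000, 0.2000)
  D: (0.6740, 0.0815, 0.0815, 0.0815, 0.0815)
C > B > D > A

Key insight: Entropy is maximized by uniform distributions and minimized by concentrated distributions.

Entropies:
  H(A) = 0.5732 bits
  H(B) = 2.1594 bits
  H(C) = 2.3219 bits
  H(D) = 1.5628 bits

Ranking: C > B > D > A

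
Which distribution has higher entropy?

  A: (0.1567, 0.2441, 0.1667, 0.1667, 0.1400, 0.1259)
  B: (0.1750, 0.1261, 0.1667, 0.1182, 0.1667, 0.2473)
A

Both distributions are close to uniform, making this a harder comparison.

H(A) = 2.5508 bits
H(B) = 2.5411 bits

The distribution closer to uniform has higher entropy.
Answer: A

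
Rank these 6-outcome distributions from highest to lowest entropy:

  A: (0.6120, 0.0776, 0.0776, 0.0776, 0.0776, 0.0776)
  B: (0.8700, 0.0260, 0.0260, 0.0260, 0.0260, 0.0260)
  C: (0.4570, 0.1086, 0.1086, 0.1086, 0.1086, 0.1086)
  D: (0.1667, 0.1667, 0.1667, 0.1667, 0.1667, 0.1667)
D > C > A > B

Key insight: Entropy is maximized by uniform distributions and minimized by concentrated distributions.

Entropies:
  H(A) = 1.8644 bits
  H(B) = 0.8593 bits
  H(C) = 2.2555 bits
  H(D) = 2.5850 bits

Ranking: D > C > A > B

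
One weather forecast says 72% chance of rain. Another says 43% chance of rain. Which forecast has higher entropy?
43% forecast

Treat each forecast as a Bernoulli distribution. Binary entropy is maximized at p=0.5 and falls off symmetrically toward 0 or 1. The 43% forecast is closer to 50%, so it is more uncertain. H(72%) ≈ 0.855 bits, H(43%) ≈ 0.986 bits.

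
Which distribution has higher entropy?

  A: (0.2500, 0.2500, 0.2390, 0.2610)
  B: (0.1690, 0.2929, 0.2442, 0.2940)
A

Both distributions are close to uniform, making this a harder comparison.

H(A) = 1.9993 bits
H(B) = 1.9682 bits

The distribution closer to uniform has higher entropy.
Answer: A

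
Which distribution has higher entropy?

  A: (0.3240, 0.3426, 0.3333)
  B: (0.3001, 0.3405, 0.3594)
A

Both distributions are close to uniform, making this a harder comparison.

H(A) = 1.5846 bits
H(B) = 1.5809 bits

The distribution closer to uniform has higher entropy.
Answer: A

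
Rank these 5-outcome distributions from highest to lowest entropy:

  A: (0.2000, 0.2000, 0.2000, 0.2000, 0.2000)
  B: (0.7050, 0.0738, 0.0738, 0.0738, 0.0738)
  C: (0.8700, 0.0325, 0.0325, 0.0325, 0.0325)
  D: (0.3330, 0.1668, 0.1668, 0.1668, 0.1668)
A > D > B > C

Key insight: Entropy is maximized by uniform distributions and minimized by concentrated distributions.

Entropies:
  H(A) = 2.3219 bits
  H(B) = 1.4651 bits
  H(C) = 0.8174 bits
  H(D) = 2.2520 bits

Ranking: A > D > B > C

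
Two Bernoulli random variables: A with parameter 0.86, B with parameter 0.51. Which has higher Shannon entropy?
B

For binary distributions, entropy is maximized at p=0.5 and decreases as p moves toward 0 or 1.

H(A) = H(0.86) = 0.5842 bits
H(B) = H(0.51) = 0.9997 bits

Distribution B (p=0.51) is closer to uniform (p=0.5), so it has higher entropy.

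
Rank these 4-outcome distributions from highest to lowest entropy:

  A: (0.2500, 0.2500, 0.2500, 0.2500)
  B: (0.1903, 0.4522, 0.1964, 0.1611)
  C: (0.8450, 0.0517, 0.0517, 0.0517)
A > B > C

Key insight: Entropy is maximized by uniform distributions and minimized by concentrated distributions.

- Uniform distributions have maximum entropy log₂(4) = 2.0000 bits
- The more "peaked" or concentrated a distribution, the lower its entropy

Entropies:
  H(A) = 2.0000 bits
  H(B) = 1.8587 bits
  H(C) = 0.8679 bits

Ranking: A > B > C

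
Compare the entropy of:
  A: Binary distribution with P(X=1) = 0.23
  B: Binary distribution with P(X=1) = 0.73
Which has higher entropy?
B

For binary distributions, entropy is maximized at p=0.5 and decreases as p moves toward 0 or 1.

H(A) = H(0.23) = 0.7780 bits
H(B) = H(0.73) = 0.8415 bits

Distribution B (p=0.73) is closer to uniform (p=0.5), so it has higher entropy.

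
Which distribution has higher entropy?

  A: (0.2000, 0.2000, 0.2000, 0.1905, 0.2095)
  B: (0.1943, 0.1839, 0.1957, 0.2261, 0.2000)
A

Both distributions are close to uniform, making this a harder comparison.

H(A) = 2.3213 bits
H(B) = 2.3184 bits

The distribution closer to uniform has higher entropy.
Answer: A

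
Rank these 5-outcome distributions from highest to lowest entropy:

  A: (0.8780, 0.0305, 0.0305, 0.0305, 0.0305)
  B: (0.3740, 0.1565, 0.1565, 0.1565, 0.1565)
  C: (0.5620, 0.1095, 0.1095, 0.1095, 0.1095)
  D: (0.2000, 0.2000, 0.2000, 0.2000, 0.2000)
D > B > C > A

Key insight: Entropy is maximized by uniform distributions and minimized by concentrated distributions.

Entropies:
  H(A) = 0.7791 bits
  H(B) = 2.2057 bits
  H(C) = 1.8649 bits
  H(D) = 2.3219 bits

Ranking: D > B > C > A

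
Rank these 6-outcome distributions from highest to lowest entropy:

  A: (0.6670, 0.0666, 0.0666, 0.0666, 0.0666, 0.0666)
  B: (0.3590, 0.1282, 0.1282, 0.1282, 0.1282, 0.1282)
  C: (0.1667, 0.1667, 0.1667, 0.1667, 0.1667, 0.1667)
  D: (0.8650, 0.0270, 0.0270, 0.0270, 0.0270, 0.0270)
C > B > A > D

Key insight: Entropy is maximized by uniform distributions and minimized by concentrated distributions.

Entropies:
  H(A) = 1.6912 bits
  H(B) = 2.4302 bits
  H(C) = 2.5850 bits
  H(D) = 0.8845 bits

Ranking: C > B > A > D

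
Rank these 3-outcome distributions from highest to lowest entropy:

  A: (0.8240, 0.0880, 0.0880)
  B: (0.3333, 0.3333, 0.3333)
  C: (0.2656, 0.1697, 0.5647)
B > C > A

Key insight: Entropy is maximized by uniform distributions and minimized by concentrated distributions.

- Uniform distributions have maximum entropy log₂(3) = 1.5850 bits
- The more "peaked" or concentrated a distribution, the lower its entropy

Entropies:
  H(A) = 0.8472 bits
  H(B) = 1.5850 bits
  H(C) = 1.4078 bits

Ranking: B > C > A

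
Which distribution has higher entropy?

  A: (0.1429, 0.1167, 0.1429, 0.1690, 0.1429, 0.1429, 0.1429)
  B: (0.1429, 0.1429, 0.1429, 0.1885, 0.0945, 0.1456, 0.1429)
A

Both distributions are close to uniform, making this a harder comparison.

H(A) = 2.8004 bits
H(B) = 2.7843 bits

The distribution closer to uniform has higher entropy.
Answer: A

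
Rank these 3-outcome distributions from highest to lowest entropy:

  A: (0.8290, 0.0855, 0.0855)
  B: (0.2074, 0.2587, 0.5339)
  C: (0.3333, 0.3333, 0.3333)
C > B > A

Key insight: Entropy is maximized by uniform distributions and minimized by concentrated distributions.

- Uniform distributions have maximum entropy log₂(3) = 1.5850 bits
- The more "peaked" or concentrated a distribution, the lower its entropy

Entropies:
  H(A) = 0.8310 bits
  H(B) = 1.4587 bits
  H(C) = 1.5850 bits

Ranking: C > B > A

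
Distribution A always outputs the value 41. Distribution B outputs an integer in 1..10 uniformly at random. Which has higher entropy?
B

A is deterministic, so H(A) = 0. B is uniform over 10 outcomes, so H(B) = log₂(10) = 3.322 bits. Any distribution with genuine randomness has higher entropy than a deterministic one.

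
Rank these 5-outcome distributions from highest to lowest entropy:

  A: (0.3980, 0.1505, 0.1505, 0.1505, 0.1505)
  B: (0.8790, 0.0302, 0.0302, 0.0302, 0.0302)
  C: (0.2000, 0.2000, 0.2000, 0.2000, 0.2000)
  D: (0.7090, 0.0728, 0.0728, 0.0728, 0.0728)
C > A > D > B

Key insight: Entropy is maximized by uniform distributions and minimized by concentrated distributions.

Entropies:
  H(A) = 2.1738 bits
  H(B) = 0.7742 bits
  H(C) = 2.3219 bits
  H(D) = 1.4520 bits

Ranking: C > A > D > B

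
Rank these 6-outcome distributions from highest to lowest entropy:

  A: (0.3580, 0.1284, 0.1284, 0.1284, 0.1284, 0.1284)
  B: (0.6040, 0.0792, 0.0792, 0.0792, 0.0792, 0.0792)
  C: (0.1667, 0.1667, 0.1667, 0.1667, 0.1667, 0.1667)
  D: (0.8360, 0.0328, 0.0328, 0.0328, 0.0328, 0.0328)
C > A > B > D

Key insight: Entropy is maximized by uniform distributions and minimized by concentrated distributions.

Entropies:
  H(A) = 2.4317 bits
  H(B) = 1.8880 bits
  H(C) = 2.5850 bits
  H(D) = 1.0246 bits

Ranking: C > A > B > D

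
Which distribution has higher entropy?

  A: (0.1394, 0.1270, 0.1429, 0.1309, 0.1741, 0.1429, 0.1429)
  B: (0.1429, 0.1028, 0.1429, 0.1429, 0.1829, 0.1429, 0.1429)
A

Both distributions are close to uniform, making this a harder comparison.

H(A) = 2.8006 bits
H(B) = 2.7909 bits

The distribution closer to uniform has higher entropy.
Answer: A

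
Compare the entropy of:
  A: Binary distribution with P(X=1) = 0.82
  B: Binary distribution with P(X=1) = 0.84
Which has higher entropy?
A

For binary distributions, entropy is maximized at p=0.5 and decreases as p moves toward 0 or 1.

H(A) = H(0.82) = 0.6801 bits
H(B) = H(0.84) = 0.6343 bits

Distribution A (p=0.82) is closer to uniform (p=0.5), so it has higher entropy.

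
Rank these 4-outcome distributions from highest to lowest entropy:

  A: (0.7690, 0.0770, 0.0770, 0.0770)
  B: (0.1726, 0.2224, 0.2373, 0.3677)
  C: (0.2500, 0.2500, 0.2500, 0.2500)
C > B > A

Key insight: Entropy is maximized by uniform distributions and minimized by concentrated distributions.

- Uniform distributions have maximum entropy log₂(4) = 2.0000 bits
- The more "peaked" or concentrated a distribution, the lower its entropy

Entropies:
  H(A) = 1.1459 bits
  H(B) = 1.9430 bits
  H(C) = 2.0000 bits

Ranking: C > B > A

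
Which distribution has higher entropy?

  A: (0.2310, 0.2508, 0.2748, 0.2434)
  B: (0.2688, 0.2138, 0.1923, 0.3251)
A

Both distributions are close to uniform, making this a harder comparison.

H(A) = 1.9971 bits
H(B) = 1.9697 bits

The distribution closer to uniform has higher entropy.
Answer: A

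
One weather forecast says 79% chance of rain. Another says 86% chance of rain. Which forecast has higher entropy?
79% forecast

Treat each forecast as a Bernoulli distribution. Binary entropy is maximized at p=0.5 and falls off symmetrically toward 0 or 1. The 79% forecast is closer to 50%, so it is more uncertain. H(79%) ≈ 0.741 bits, H(86%) ≈ 0.584 bits.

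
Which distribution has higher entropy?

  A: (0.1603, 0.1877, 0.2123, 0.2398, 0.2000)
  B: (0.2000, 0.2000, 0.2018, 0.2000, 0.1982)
B

Both distributions are close to uniform, making this a harder comparison.

H(A) = 2.3094 bits
H(B) = 2.3219 bits

The distribution closer to uniform has higher entropy.
Answer: B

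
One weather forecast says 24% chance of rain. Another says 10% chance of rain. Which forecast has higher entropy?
24% forecast

Treat each forecast as a Bernoulli distribution. Binary entropy is maximized at p=0.5 and falls off symmetrically toward 0 or 1. The 24% forecast is closer to 50%, so it is more uncertain. H(24%) ≈ 0.795 bits, H(10%) ≈ 0.469 bits.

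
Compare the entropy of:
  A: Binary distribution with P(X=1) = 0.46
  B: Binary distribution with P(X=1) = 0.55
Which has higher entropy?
A

For binary distributions, entropy is maximized at p=0.5 and decreases as p moves toward 0 or 1.

H(A) = H(0.46) = 0.9954 bits
H(B) = H(0.55) = 0.9928 bits

Distribution A (p=0.46) is closer to uniform (p=0.5), so it has higher entropy.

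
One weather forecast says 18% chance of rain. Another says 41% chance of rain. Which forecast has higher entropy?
41% forecast

Treat each forecast as a Bernoulli distribution. Binary entropy is maximized at p=0.5 and falls off symmetrically toward 0 or 1. The 41% forecast is closer to 50%, so it is more uncertain. H(18%) ≈ 0.680 bits, H(41%) ≈ 0.977 bits.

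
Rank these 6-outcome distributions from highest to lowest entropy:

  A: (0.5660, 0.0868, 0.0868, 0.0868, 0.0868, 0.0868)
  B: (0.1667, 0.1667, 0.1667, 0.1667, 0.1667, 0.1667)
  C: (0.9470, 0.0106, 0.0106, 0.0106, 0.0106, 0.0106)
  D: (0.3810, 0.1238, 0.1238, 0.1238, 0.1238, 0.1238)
B > D > A > C

Key insight: Entropy is maximized by uniform distributions and minimized by concentrated distributions.

Entropies:
  H(A) = 1.9951 bits
  H(B) = 2.5850 bits
  H(C) = 0.4221 bits
  H(D) = 2.3960 bits

Ranking: B > D > A > C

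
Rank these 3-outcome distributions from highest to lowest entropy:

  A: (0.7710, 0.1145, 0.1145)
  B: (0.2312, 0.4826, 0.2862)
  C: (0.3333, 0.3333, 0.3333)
C > B > A

Key insight: Entropy is maximized by uniform distributions and minimized by concentrated distributions.

- Uniform distributions have maximum entropy log₂(3) = 1.5850 bits
- The more "peaked" or concentrated a distribution, the lower its entropy

Entropies:
  H(A) = 1.0053 bits
  H(B) = 1.5123 bits
  H(C) = 1.5850 bits

Ranking: C > B > A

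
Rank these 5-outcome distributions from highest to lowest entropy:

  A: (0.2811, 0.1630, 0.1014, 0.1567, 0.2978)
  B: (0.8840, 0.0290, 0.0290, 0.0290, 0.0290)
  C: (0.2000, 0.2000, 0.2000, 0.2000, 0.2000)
C > A > B

Key insight: Entropy is maximized by uniform distributions and minimized by concentrated distributions.

- Uniform distributions have maximum entropy log₂(5) = 2.3219 bits
- The more "peaked" or concentrated a distribution, the lower its entropy

Entropies:
  H(A) = 2.2155 bits
  H(B) = 0.7498 bits
  H(C) = 2.3219 bits

Ranking: C > A > B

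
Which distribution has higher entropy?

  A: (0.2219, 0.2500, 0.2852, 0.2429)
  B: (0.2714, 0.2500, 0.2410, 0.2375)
B

Both distributions are close to uniform, making this a harder comparison.

H(A) = 1.9941 bits
H(B) = 1.9980 bits

The distribution closer to uniform has higher entropy.
Answer: B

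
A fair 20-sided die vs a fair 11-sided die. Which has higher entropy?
20-sided die

Both are uniform distributions; for uniform over n outcomes, H = log₂(n). H(20-sided) = log₂(20) = 4.322 bits and H(11-sided) = log₂(11) = 3.459 bits. More outcomes in a uniform distribution means higher entropy.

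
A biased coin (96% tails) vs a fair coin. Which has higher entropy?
Fair coin

The fair coin is uniform (p=0.5), maximizing binary entropy at 1 bit. The biased coin has H(0.96) ≈ 0.242 bits — its outcome is more predictable, so its entropy is lower.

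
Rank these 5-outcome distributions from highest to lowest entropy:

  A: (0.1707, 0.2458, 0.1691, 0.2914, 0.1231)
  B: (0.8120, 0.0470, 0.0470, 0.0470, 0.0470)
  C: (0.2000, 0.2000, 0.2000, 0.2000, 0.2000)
C > A > B

Key insight: Entropy is maximized by uniform distributions and minimized by concentrated distributions.

- Uniform distributions have maximum entropy log₂(5) = 2.3219 bits
- The more "peaked" or concentrated a distribution, the lower its entropy

Entropies:
  H(A) = 2.2569 bits
  H(B) = 1.0733 bits
  H(C) = 2.3219 bits

Ranking: C > A > B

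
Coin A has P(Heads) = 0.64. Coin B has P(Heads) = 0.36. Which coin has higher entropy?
Equal

For binary distributions, entropy is maximized at p=0.5 and decreases as p moves toward 0 or 1.

H(A) = H(0.64) = 0.9427 bits
H(B) = H(0.36) = 0.9427 bits

Both distributions are equally far from uniform (|0.64-0.5| = |0.36-0.5|), so they have the same entropy.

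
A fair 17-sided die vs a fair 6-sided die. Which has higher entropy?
17-sided die

Both are uniform distributions; for uniform over n outcomes, H = log₂(n). H(17-sided) = log₂(17) = 4.087 bits and H(6-sided) = log₂(6) = 2.585 bits. More outcomes in a uniform distribution means higher entropy.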